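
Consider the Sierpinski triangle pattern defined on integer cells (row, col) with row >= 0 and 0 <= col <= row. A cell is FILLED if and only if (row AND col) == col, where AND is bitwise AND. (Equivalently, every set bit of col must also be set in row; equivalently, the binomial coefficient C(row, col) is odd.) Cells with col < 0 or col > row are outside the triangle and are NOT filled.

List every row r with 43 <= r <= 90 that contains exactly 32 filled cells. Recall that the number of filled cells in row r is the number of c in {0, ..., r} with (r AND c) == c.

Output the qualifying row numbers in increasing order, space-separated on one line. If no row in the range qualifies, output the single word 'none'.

Row r has 2^popcount(r) filled cells, so we need popcount(r) = log2(32) = 5.
Scan r = 43..90 and keep those with exactly 5 one-bits:
r=43=101011 popcount=4 -> skip
r=44=101100 popcount=3 -> skip
r=45=101101 popcount=4 -> skip
r=46=101110 popcount=4 -> skip
r=47=101111 popcount=5 -> KEEP
r=48=110000 popcount=2 -> skip
r=49=110001 popcount=3 -> skip
r=50=110010 popcount=3 -> skip
r=51=110011 popcount=4 -> skip
r=52=110100 popcount=3 -> skip
r=53=110101 popcount=4 -> skip
r=54=110110 popcount=4 -> skip
r=55=110111 popcount=5 -> KEEP
r=56=111000 popcount=3 -> skip
r=57=111001 popcount=4 -> skip
r=58=111010 popcount=4 -> skip
r=59=111011 popcount=5 -> KEEP
r=60=111100 popcount=4 -> skip
r=61=111101 popcount=5 -> KEEP
r=62=111110 popcount=5 -> KEEP
r=63=111111 popcount=6 -> skip
r=64=1000000 popcount=1 -> skip
r=65=1000001 popcount=2 -> skip
r=66=1000010 popcount=2 -> skip
r=67=1000011 popcount=3 -> skip
r=68=1000100 popcount=2 -> skip
r=69=1000101 popcount=3 -> skip
r=70=1000110 popcount=3 -> skip
r=71=1000111 popcount=4 -> skip
r=72=1001000 popcount=2 -> skip
r=73=1001001 popcount=3 -> skip
r=74=1001010 popcount=3 -> skip
r=75=1001011 popcount=4 -> skip
r=76=1001100 popcount=3 -> skip
r=77=1001101 popcount=4 -> skip
r=78=1001110 popcount=4 -> skip
r=79=1001111 popcount=5 -> KEEP
r=80=1010000 popcount=2 -> skip
r=81=1010001 popcount=3 -> skip
r=82=1010010 popcount=3 -> skip
r=83=1010011 popcount=4 -> skip
r=84=1010100 popcount=3 -> skip
r=85=1010101 popcount=4 -> skip
r=86=1010110 popcount=4 -> skip
r=87=1010111 popcount=5 -> KEEP
r=88=1011000 popcount=3 -> skip
r=89=1011001 popcount=4 -> skip
r=90=1011010 popcount=4 -> skip
Kept rows: 47 55 59 61 62 79 87

Answer: 47 55 59 61 62 79 87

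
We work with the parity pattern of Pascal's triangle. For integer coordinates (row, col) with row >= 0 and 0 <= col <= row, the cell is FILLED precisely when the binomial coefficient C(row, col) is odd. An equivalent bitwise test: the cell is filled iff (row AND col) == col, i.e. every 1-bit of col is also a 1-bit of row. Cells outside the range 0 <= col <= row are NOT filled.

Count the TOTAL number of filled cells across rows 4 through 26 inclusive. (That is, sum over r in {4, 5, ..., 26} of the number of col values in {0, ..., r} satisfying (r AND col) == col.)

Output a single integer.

Answer: 146

Derivation:
r4=100 pc1: +2 =2
r5=101 pc2: +4 =6
r6=110 pc2: +4 =10
r7=111 pc3: +8 =18
r8=1000 pc1: +2 =20
r9=1001 pc2: +4 =24
r10=1010 pc2: +4 =28
r11=1011 pc3: +8 =36
r12=1100 pc2: +4 =40
r13=1101 pc3: +8 =48
r14=1110 pc3: +8 =56
r15=1111 pc4: +16 =72
r16=10000 pc1: +2 =74
r17=10001 pc2: +4 =78
r18=10010 pc2: +4 =82
r19=10011 pc3: +8 =90
r20=10100 pc2: +4 =94
r21=10101 pc3: +8 =102
r22=10110 pc3: +8 =110
r23=10111 pc4: +16 =126
r24=11000 pc2: +4 =130
r25=11001 pc3: +8 =138
r26=11010 pc3: +8 =146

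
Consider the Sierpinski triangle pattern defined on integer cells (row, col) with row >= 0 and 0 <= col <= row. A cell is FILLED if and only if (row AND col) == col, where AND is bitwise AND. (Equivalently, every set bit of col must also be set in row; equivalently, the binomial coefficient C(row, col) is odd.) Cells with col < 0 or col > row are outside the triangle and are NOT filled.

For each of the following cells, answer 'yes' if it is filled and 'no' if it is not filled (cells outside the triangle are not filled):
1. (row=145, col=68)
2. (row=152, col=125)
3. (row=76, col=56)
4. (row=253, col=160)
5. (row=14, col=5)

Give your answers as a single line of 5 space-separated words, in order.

Answer: no no no yes no

Derivation:
(145,68): row=0b10010001, col=0b1000100, row AND col = 0b0 = 0; 0 != 68 -> empty
(152,125): row=0b10011000, col=0b1111101, row AND col = 0b11000 = 24; 24 != 125 -> empty
(76,56): row=0b1001100, col=0b111000, row AND col = 0b1000 = 8; 8 != 56 -> empty
(253,160): row=0b11111101, col=0b10100000, row AND col = 0b10100000 = 160; 160 == 160 -> filled
(14,5): row=0b1110, col=0b101, row AND col = 0b100 = 4; 4 != 5 -> empty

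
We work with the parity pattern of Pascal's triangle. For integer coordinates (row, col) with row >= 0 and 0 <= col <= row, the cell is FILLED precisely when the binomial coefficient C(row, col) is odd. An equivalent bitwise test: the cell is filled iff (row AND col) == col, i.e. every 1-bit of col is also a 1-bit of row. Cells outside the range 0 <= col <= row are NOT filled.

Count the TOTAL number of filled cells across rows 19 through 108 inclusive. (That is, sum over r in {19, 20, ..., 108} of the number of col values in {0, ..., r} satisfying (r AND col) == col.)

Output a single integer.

r19=10011 pc3: +8 =8
r20=10100 pc2: +4 =12
r21=10101 pc3: +8 =20
r22=10110 pc3: +8 =28
r23=10111 pc4: +16 =44
r24=11000 pc2: +4 =48
r25=11001 pc3: +8 =56
r26=11010 pc3: +8 =64
r27=11011 pc4: +16 =80
r28=11100 pc3: +8 =88
r29=11101 pc4: +16 =104
r30=11110 pc4: +16 =120
r31=11111 pc5: +32 =152
r32=100000 pc1: +2 =154
r33=100001 pc2: +4 =158
r34=100010 pc2: +4 =162
r35=100011 pc3: +8 =170
r36=100100 pc2: +4 =174
r37=100101 pc3: +8 =182
r38=100110 pc3: +8 =190
r39=100111 pc4: +16 =206
r40=101000 pc2: +4 =210
r41=101001 pc3: +8 =218
r42=101010 pc3: +8 =226
r43=101011 pc4: +16 =242
r44=101100 pc3: +8 =250
r45=101101 pc4: +16 =266
r46=101110 pc4: +16 =282
r47=101111 pc5: +32 =314
r48=110000 pc2: +4 =318
r49=110001 pc3: +8 =326
r50=110010 pc3: +8 =334
r51=110011 pc4: +16 =350
r52=110100 pc3: +8 =358
r53=110101 pc4: +16 =374
r54=110110 pc4: +16 =390
r55=110111 pc5: +32 =422
r56=111000 pc3: +8 =430
r57=111001 pc4: +16 =446
r58=111010 pc4: +16 =462
r59=111011 pc5: +32 =494
r60=111100 pc4: +16 =510
r61=111101 pc5: +32 =542
r62=111110 pc5: +32 =574
r63=111111 pc6: +64 =638
r64=1000000 pc1: +2 =640
r65=1000001 pc2: +4 =644
r66=1000010 pc2: +4 =648
r67=1000011 pc3: +8 =656
r68=1000100 pc2: +4 =660
r69=1000101 pc3: +8 =668
r70=1000110 pc3: +8 =676
r71=1000111 pc4: +16 =692
r72=1001000 pc2: +4 =696
r73=1001001 pc3: +8 =704
r74=1001010 pc3: +8 =712
r75=1001011 pc4: +16 =728
r76=1001100 pc3: +8 =736
r77=1001101 pc4: +16 =752
r78=1001110 pc4: +16 =768
r79=1001111 pc5: +32 =800
r80=1010000 pc2: +4 =804
r81=1010001 pc3: +8 =812
r82=1010010 pc3: +8 =820
r83=1010011 pc4: +16 =836
r84=1010100 pc3: +8 =844
r85=1010101 pc4: +16 =860
r86=1010110 pc4: +16 =876
r87=1010111 pc5: +32 =908
r88=1011000 pc3: +8 =916
r89=1011001 pc4: +16 =932
r90=1011010 pc4: +16 =948
r91=1011011 pc5: +32 =980
r92=1011100 pc4: +16 =996
r93=1011101 pc5: +32 =1028
r94=1011110 pc5: +32 =1060
r95=1011111 pc6: +64 =1124
r96=1100000 pc2: +4 =1128
r97=1100001 pc3: +8 =1136
r98=1100010 pc3: +8 =1144
r99=1100011 pc4: +16 =1160
r100=1100100 pc3: +8 =1168
r101=1100101 pc4: +16 =1184
r102=1100110 pc4: +16 =1200
r103=1100111 pc5: +32 =1232
r104=1101000 pc3: +8 =1240
r105=1101001 pc4: +16 =1256
r106=1101010 pc4: +16 =1272
r107=1101011 pc5: +32 =1304
r108=1101100 pc4: +16 =1320

Answer: 1320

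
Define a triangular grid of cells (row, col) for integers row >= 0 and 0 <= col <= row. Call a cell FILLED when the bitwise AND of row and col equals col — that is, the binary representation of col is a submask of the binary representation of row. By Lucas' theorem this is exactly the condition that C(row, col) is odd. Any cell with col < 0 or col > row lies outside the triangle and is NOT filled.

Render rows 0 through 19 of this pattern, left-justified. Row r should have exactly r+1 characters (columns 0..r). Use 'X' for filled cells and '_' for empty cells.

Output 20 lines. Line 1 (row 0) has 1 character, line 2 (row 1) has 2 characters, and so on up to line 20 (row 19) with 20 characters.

r0=0: X
r1=1: XX
r2=10: X_X
r3=11: XXXX
r4=100: X___X
r5=101: XX__XX
r6=110: X_X_X_X
r7=111: XXXXXXXX
r8=1000: X_______X
r9=1001: XX______XX
r10=1010: X_X_____X_X
r11=1011: XXXX____XXXX
r12=1100: X___X___X___X
r13=1101: XX__XX__XX__XX
r14=1110: X_X_X_X_X_X_X_X
r15=1111: XXXXXXXXXXXXXXXX
r16=10000: X_______________X
r17=10001: XX______________XX
r18=10010: X_X_____________X_X
r19=10011: XXXX____________XXXX

Answer: X
XX
X_X
XXXX
X___X
XX__XX
X_X_X_X
XXXXXXXX
X_______X
XX______XX
X_X_____X_X
XXXX____XXXX
X___X___X___X
XX__XX__XX__XX
X_X_X_X_X_X_X_X
XXXXXXXXXXXXXXXX
X_______________X
XX______________XX
X_X_____________X_X
XXXX____________XXXX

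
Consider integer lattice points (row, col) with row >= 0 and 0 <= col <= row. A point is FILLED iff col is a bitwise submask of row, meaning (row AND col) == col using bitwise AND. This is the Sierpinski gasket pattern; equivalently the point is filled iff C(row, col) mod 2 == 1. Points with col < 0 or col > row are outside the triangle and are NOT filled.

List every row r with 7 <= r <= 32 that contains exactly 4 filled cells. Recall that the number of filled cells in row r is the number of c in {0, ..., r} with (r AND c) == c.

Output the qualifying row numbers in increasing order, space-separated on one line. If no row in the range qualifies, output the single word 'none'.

Answer: 9 10 12 17 18 20 24

Derivation:
Row r has 2^popcount(r) filled cells, so we need popcount(r) = log2(4) = 2.
Scan r = 7..32 and keep those with exactly 2 one-bits:
r=7=111 popcount=3 -> skip
r=8=1000 popcount=1 -> skip
r=9=1001 popcount=2 -> KEEP
r=10=1010 popcount=2 -> KEEP
r=11=1011 popcount=3 -> skip
r=12=1100 popcount=2 -> KEEP
r=13=1101 popcount=3 -> skip
r=14=1110 popcount=3 -> skip
r=15=1111 popcount=4 -> skip
r=16=10000 popcount=1 -> skip
r=17=10001 popcount=2 -> KEEP
r=18=10010 popcount=2 -> KEEP
r=19=10011 popcount=3 -> skip
r=20=10100 popcount=2 -> KEEP
r=21=10101 popcount=3 -> skip
r=22=10110 popcount=3 -> skip
r=23=10111 popcount=4 -> skip
r=24=11000 popcount=2 -> KEEP
r=25=11001 popcount=3 -> skip
r=26=11010 popcount=3 -> skip
r=27=11011 popcount=4 -> skip
r=28=11100 popcount=3 -> skip
r=29=11101 popcount=4 -> skip
r=30=11110 popcount=4 -> skip
r=31=11111 popcount=5 -> skip
r=32=100000 popcount=1 -> skip
Kept rows: 9 10 12 17 18 20 24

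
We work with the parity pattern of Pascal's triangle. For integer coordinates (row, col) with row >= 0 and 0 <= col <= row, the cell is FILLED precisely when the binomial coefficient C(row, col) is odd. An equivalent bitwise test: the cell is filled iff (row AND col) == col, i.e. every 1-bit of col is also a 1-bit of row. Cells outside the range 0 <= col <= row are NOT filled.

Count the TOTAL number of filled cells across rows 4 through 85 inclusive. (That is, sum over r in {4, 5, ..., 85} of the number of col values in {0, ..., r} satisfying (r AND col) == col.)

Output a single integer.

Answer: 942

Derivation:
r4=100 pc1: +2 =2
r5=101 pc2: +4 =6
r6=110 pc2: +4 =10
r7=111 pc3: +8 =18
r8=1000 pc1: +2 =20
r9=1001 pc2: +4 =24
r10=1010 pc2: +4 =28
r11=1011 pc3: +8 =36
r12=1100 pc2: +4 =40
r13=1101 pc3: +8 =48
r14=1110 pc3: +8 =56
r15=1111 pc4: +16 =72
r16=10000 pc1: +2 =74
r17=10001 pc2: +4 =78
r18=10010 pc2: +4 =82
r19=10011 pc3: +8 =90
r20=10100 pc2: +4 =94
r21=10101 pc3: +8 =102
r22=10110 pc3: +8 =110
r23=10111 pc4: +16 =126
r24=11000 pc2: +4 =130
r25=11001 pc3: +8 =138
r26=11010 pc3: +8 =146
r27=11011 pc4: +16 =162
r28=11100 pc3: +8 =170
r29=11101 pc4: +16 =186
r30=11110 pc4: +16 =202
r31=11111 pc5: +32 =234
r32=100000 pc1: +2 =236
r33=100001 pc2: +4 =240
r34=100010 pc2: +4 =244
r35=100011 pc3: +8 =252
r36=100100 pc2: +4 =256
r37=100101 pc3: +8 =264
r38=100110 pc3: +8 =272
r39=100111 pc4: +16 =288
r40=101000 pc2: +4 =292
r41=101001 pc3: +8 =300
r42=101010 pc3: +8 =308
r43=101011 pc4: +16 =324
r44=101100 pc3: +8 =332
r45=101101 pc4: +16 =348
r46=101110 pc4: +16 =364
r47=101111 pc5: +32 =396
r48=110000 pc2: +4 =400
r49=110001 pc3: +8 =408
r50=110010 pc3: +8 =416
r51=110011 pc4: +16 =432
r52=110100 pc3: +8 =440
r53=110101 pc4: +16 =456
r54=110110 pc4: +16 =472
r55=110111 pc5: +32 =504
r56=111000 pc3: +8 =512
r57=111001 pc4: +16 =528
r58=111010 pc4: +16 =544
r59=111011 pc5: +32 =576
r60=111100 pc4: +16 =592
r61=111101 pc5: +32 =624
r62=111110 pc5: +32 =656
r63=111111 pc6: +64 =720
r64=1000000 pc1: +2 =722
r65=1000001 pc2: +4 =726
r66=1000010 pc2: +4 =730
r67=1000011 pc3: +8 =738
r68=1000100 pc2: +4 =742
r69=1000101 pc3: +8 =750
r70=1000110 pc3: +8 =758
r71=1000111 pc4: +16 =774
r72=1001000 pc2: +4 =778
r73=1001001 pc3: +8 =786
r74=1001010 pc3: +8 =794
r75=1001011 pc4: +16 =810
r76=1001100 pc3: +8 =818
r77=1001101 pc4: +16 =834
r78=1001110 pc4: +16 =850
r79=1001111 pc5: +32 =882
r80=1010000 pc2: +4 =886
r81=1010001 pc3: +8 =894
r82=1010010 pc3: +8 =902
r83=1010011 pc4: +16 =918
r84=1010100 pc3: +8 =926
r85=1010101 pc4: +16 =942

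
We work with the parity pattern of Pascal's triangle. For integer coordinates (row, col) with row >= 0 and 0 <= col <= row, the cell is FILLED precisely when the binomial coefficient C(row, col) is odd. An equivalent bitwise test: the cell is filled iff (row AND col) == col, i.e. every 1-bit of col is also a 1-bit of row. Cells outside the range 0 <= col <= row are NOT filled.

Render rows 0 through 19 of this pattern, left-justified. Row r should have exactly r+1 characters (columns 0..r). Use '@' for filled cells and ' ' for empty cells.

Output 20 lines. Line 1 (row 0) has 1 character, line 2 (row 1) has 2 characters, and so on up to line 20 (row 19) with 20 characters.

r0=0: @
r1=1: @@
r2=10: @ @
r3=11: @@@@
r4=100: @   @
r5=101: @@  @@
r6=110: @ @ @ @
r7=111: @@@@@@@@
r8=1000: @       @
r9=1001: @@      @@
r10=1010: @ @     @ @
r11=1011: @@@@    @@@@
r12=1100: @   @   @   @
r13=1101: @@  @@  @@  @@
r14=1110: @ @ @ @ @ @ @ @
r15=1111: @@@@@@@@@@@@@@@@
r16=10000: @               @
r17=10001: @@              @@
r18=10010: @ @             @ @
r19=10011: @@@@            @@@@

Answer: @
@@
@ @
@@@@
@   @
@@  @@
@ @ @ @
@@@@@@@@
@       @
@@      @@
@ @     @ @
@@@@    @@@@
@   @   @   @
@@  @@  @@  @@
@ @ @ @ @ @ @ @
@@@@@@@@@@@@@@@@
@               @
@@              @@
@ @             @ @
@@@@            @@@@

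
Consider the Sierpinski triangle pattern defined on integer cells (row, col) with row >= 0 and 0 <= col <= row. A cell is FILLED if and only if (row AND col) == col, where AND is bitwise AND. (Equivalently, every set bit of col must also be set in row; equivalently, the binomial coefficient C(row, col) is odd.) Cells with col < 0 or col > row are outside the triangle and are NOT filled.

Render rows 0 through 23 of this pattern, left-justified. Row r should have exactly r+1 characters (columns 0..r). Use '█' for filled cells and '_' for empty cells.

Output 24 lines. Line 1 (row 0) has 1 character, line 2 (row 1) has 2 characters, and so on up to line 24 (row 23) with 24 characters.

r0=0: █
r1=1: ██
r2=10: █_█
r3=11: ████
r4=100: █___█
r5=101: ██__██
r6=110: █_█_█_█
r7=111: ████████
r8=1000: █_______█
r9=1001: ██______██
r10=1010: █_█_____█_█
r11=1011: ████____████
r12=1100: █___█___█___█
r13=1101: ██__██__██__██
r14=1110: █_█_█_█_█_█_█_█
r15=1111: ████████████████
r16=10000: █_______________█
r17=10001: ██______________██
r18=10010: █_█_____________█_█
r19=10011: ████____________████
r20=10100: █___█___________█___█
r21=10101: ██__██__________██__██
r22=10110: █_█_█_█_________█_█_█_█
r23=10111: ████████________████████

Answer: █
██
█_█
████
█___█
██__██
█_█_█_█
████████
█_______█
██______██
█_█_____█_█
████____████
█___█___█___█
██__██__██__██
█_█_█_█_█_█_█_█
████████████████
█_______________█
██______________██
█_█_____________█_█
████____________████
█___█___________█___█
██__██__________██__██
█_█_█_█_________█_█_█_█
████████________████████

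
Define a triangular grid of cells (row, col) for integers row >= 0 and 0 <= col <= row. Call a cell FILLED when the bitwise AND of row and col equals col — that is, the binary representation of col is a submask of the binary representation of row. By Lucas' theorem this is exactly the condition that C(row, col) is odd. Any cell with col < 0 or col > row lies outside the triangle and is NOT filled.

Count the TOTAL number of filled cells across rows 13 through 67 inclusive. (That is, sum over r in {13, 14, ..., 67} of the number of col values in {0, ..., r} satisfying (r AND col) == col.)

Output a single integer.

Answer: 698

Derivation:
r13=1101 pc3: +8 =8
r14=1110 pc3: +8 =16
r15=1111 pc4: +16 =32
r16=10000 pc1: +2 =34
r17=10001 pc2: +4 =38
r18=10010 pc2: +4 =42
r19=10011 pc3: +8 =50
r20=10100 pc2: +4 =54
r21=10101 pc3: +8 =62
r22=10110 pc3: +8 =70
r23=10111 pc4: +16 =86
r24=11000 pc2: +4 =90
r25=11001 pc3: +8 =98
r26=11010 pc3: +8 =106
r27=11011 pc4: +16 =122
r28=11100 pc3: +8 =130
r29=11101 pc4: +16 =146
r30=11110 pc4: +16 =162
r31=11111 pc5: +32 =194
r32=100000 pc1: +2 =196
r33=100001 pc2: +4 =200
r34=100010 pc2: +4 =204
r35=100011 pc3: +8 =212
r36=100100 pc2: +4 =216
r37=100101 pc3: +8 =224
r38=100110 pc3: +8 =232
r39=100111 pc4: +16 =248
r40=101000 pc2: +4 =252
r41=101001 pc3: +8 =260
r42=101010 pc3: +8 =268
r43=101011 pc4: +16 =284
r44=101100 pc3: +8 =292
r45=101101 pc4: +16 =308
r46=101110 pc4: +16 =324
r47=101111 pc5: +32 =356
r48=110000 pc2: +4 =360
r49=110001 pc3: +8 =368
r50=110010 pc3: +8 =376
r51=110011 pc4: +16 =392
r52=110100 pc3: +8 =400
r53=110101 pc4: +16 =416
r54=110110 pc4: +16 =432
r55=110111 pc5: +32 =464
r56=111000 pc3: +8 =472
r57=111001 pc4: +16 =488
r58=111010 pc4: +16 =504
r59=111011 pc5: +32 =536
r60=111100 pc4: +16 =552
r61=111101 pc5: +32 =584
r62=111110 pc5: +32 =616
r63=111111 pc6: +64 =680
r64=1000000 pc1: +2 =682
r65=1000001 pc2: +4 =686
r66=1000010 pc2: +4 =690
r67=1000011 pc3: +8 =698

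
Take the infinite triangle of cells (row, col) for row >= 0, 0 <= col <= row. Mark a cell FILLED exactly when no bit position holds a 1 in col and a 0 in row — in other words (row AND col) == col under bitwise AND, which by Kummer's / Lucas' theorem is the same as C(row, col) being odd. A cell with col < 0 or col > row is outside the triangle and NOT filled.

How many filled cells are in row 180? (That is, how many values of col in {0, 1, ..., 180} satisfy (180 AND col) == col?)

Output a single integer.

180 in binary = 10110100
popcount(180) = number of 1-bits in 10110100 = 4
A col c satisfies (180 AND c) == c iff every set bit of c is also set in 180; each of the 4 set bits of 180 can independently be on or off in c.
count = 2^4 = 16

Answer: 16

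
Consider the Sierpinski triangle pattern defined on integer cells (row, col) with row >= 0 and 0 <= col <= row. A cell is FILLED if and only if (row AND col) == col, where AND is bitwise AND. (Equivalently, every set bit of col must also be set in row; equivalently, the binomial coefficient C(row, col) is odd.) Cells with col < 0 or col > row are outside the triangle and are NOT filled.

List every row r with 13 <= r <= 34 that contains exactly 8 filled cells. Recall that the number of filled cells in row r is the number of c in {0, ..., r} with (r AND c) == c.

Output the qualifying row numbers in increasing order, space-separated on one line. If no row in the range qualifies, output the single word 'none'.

Row r has 2^popcount(r) filled cells, so we need popcount(r) = log2(8) = 3.
Scan r = 13..34 and keep those with exactly 3 one-bits:
r=13=1101 popcount=3 -> KEEP
r=14=1110 popcount=3 -> KEEP
r=15=1111 popcount=4 -> skip
r=16=10000 popcount=1 -> skip
r=17=10001 popcount=2 -> skip
r=18=10010 popcount=2 -> skip
r=19=10011 popcount=3 -> KEEP
r=20=10100 popcount=2 -> skip
r=21=10101 popcount=3 -> KEEP
r=22=10110 popcount=3 -> KEEP
r=23=10111 popcount=4 -> skip
r=24=11000 popcount=2 -> skip
r=25=11001 popcount=3 -> KEEP
r=26=11010 popcount=3 -> KEEP
r=27=11011 popcount=4 -> skip
r=28=11100 popcount=3 -> KEEP
r=29=11101 popcount=4 -> skip
r=30=11110 popcount=4 -> skip
r=31=11111 popcount=5 -> skip
r=32=100000 popcount=1 -> skip
r=33=100001 popcount=2 -> skip
r=34=100010 popcount=2 -> skip
Kept rows: 13 14 19 21 22 25 26 28

Answer: 13 14 19 21 22 25 26 28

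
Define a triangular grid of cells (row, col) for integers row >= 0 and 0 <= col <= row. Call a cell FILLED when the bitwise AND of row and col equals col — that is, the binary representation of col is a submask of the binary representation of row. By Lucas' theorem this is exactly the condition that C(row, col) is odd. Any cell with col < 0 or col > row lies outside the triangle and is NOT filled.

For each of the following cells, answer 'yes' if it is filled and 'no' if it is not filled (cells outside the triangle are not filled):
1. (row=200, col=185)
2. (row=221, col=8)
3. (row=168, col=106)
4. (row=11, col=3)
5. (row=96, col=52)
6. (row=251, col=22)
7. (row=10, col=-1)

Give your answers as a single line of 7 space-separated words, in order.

Answer: no yes no yes no no no

Derivation:
(200,185): row=0b11001000, col=0b10111001, row AND col = 0b10001000 = 136; 136 != 185 -> empty
(221,8): row=0b11011101, col=0b1000, row AND col = 0b1000 = 8; 8 == 8 -> filled
(168,106): row=0b10101000, col=0b1101010, row AND col = 0b101000 = 40; 40 != 106 -> empty
(11,3): row=0b1011, col=0b11, row AND col = 0b11 = 3; 3 == 3 -> filled
(96,52): row=0b1100000, col=0b110100, row AND col = 0b100000 = 32; 32 != 52 -> empty
(251,22): row=0b11111011, col=0b10110, row AND col = 0b10010 = 18; 18 != 22 -> empty
(10,-1): col outside [0, 10] -> not filled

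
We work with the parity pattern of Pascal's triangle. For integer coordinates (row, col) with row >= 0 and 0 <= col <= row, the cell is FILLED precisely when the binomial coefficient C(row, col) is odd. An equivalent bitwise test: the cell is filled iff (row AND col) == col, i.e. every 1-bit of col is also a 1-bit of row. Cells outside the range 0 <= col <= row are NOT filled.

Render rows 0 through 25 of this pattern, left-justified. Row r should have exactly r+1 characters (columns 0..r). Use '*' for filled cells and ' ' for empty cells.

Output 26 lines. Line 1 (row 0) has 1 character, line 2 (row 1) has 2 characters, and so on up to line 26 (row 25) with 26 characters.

r0=0: *
r1=1: **
r2=10: * *
r3=11: ****
r4=100: *   *
r5=101: **  **
r6=110: * * * *
r7=111: ********
r8=1000: *       *
r9=1001: **      **
r10=1010: * *     * *
r11=1011: ****    ****
r12=1100: *   *   *   *
r13=1101: **  **  **  **
r14=1110: * * * * * * * *
r15=1111: ****************
r16=10000: *               *
r17=10001: **              **
r18=10010: * *             * *
r19=10011: ****            ****
r20=10100: *   *           *   *
r21=10101: **  **          **  **
r22=10110: * * * *         * * * *
r23=10111: ********        ********
r24=11000: *       *       *       *
r25=11001: **      **      **      **

Answer: *
**
* *
****
*   *
**  **
* * * *
********
*       *
**      **
* *     * *
****    ****
*   *   *   *
**  **  **  **
* * * * * * * *
****************
*               *
**              **
* *             * *
****            ****
*   *           *   *
**  **          **  **
* * * *         * * * *
********        ********
*       *       *       *
**      **      **      **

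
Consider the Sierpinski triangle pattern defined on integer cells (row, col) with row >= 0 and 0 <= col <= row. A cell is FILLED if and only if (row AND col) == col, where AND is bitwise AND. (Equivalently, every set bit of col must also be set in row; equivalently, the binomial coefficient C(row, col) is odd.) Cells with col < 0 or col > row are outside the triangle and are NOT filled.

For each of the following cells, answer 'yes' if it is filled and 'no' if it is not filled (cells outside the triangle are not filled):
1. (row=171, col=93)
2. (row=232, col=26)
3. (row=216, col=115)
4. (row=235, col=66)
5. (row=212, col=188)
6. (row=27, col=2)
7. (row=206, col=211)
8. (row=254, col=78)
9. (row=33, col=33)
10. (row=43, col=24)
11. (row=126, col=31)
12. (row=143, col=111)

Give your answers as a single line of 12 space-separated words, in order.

Answer: no no no yes no yes no yes yes no no no

Derivation:
(171,93): row=0b10101011, col=0b1011101, row AND col = 0b1001 = 9; 9 != 93 -> empty
(232,26): row=0b11101000, col=0b11010, row AND col = 0b1000 = 8; 8 != 26 -> empty
(216,115): row=0b11011000, col=0b1110011, row AND col = 0b1010000 = 80; 80 != 115 -> empty
(235,66): row=0b11101011, col=0b1000010, row AND col = 0b1000010 = 66; 66 == 66 -> filled
(212,188): row=0b11010100, col=0b10111100, row AND col = 0b10010100 = 148; 148 != 188 -> empty
(27,2): row=0b11011, col=0b10, row AND col = 0b10 = 2; 2 == 2 -> filled
(206,211): col outside [0, 206] -> not filled
(254,78): row=0b11111110, col=0b1001110, row AND col = 0b1001110 = 78; 78 == 78 -> filled
(33,33): row=0b100001, col=0b100001, row AND col = 0b100001 = 33; 33 == 33 -> filled
(43,24): row=0b101011, col=0b11000, row AND col = 0b1000 = 8; 8 != 24 -> empty
(126,31): row=0b1111110, col=0b11111, row AND col = 0b11110 = 30; 30 != 31 -> empty
(143,111): row=0b10001111, col=0b1101111, row AND col = 0b1111 = 15; 15 != 111 -> empty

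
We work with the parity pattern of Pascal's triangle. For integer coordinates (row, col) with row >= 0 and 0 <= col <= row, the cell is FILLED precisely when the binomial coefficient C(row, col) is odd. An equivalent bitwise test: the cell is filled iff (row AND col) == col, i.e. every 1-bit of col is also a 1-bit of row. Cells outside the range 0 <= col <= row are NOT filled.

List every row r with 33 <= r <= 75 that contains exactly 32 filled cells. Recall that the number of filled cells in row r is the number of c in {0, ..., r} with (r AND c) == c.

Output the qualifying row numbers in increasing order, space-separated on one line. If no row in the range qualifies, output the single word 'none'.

Row r has 2^popcount(r) filled cells, so we need popcount(r) = log2(32) = 5.
Scan r = 33..75 and keep those with exactly 5 one-bits:
r=33=100001 popcount=2 -> skip
r=34=100010 popcount=2 -> skip
r=35=100011 popcount=3 -> skip
r=36=100100 popcount=2 -> skip
r=37=100101 popcount=3 -> skip
r=38=100110 popcount=3 -> skip
r=39=100111 popcount=4 -> skip
r=40=101000 popcount=2 -> skip
r=41=101001 popcount=3 -> skip
r=42=101010 popcount=3 -> skip
r=43=101011 popcount=4 -> skip
r=44=101100 popcount=3 -> skip
r=45=101101 popcount=4 -> skip
r=46=101110 popcount=4 -> skip
r=47=101111 popcount=5 -> KEEP
r=48=110000 popcount=2 -> skip
r=49=110001 popcount=3 -> skip
r=50=110010 popcount=3 -> skip
r=51=110011 popcount=4 -> skip
r=52=110100 popcount=3 -> skip
r=53=110101 popcount=4 -> skip
r=54=110110 popcount=4 -> skip
r=55=110111 popcount=5 -> KEEP
r=56=111000 popcount=3 -> skip
r=57=111001 popcount=4 -> skip
r=58=111010 popcount=4 -> skip
r=59=111011 popcount=5 -> KEEP
r=60=111100 popcount=4 -> skip
r=61=111101 popcount=5 -> KEEP
r=62=111110 popcount=5 -> KEEP
r=63=111111 popcount=6 -> skip
r=64=1000000 popcount=1 -> skip
r=65=1000001 popcount=2 -> skip
r=66=1000010 popcount=2 -> skip
r=67=1000011 popcount=3 -> skip
r=68=1000100 popcount=2 -> skip
r=69=1000101 popcount=3 -> skip
r=70=1000110 popcount=3 -> skip
r=71=1000111 popcount=4 -> skip
r=72=1001000 popcount=2 -> skip
r=73=1001001 popcount=3 -> skip
r=74=1001010 popcount=3 -> skip
r=75=1001011 popcount=4 -> skip
Kept rows: 47 55 59 61 62

Answer: 47 55 59 61 62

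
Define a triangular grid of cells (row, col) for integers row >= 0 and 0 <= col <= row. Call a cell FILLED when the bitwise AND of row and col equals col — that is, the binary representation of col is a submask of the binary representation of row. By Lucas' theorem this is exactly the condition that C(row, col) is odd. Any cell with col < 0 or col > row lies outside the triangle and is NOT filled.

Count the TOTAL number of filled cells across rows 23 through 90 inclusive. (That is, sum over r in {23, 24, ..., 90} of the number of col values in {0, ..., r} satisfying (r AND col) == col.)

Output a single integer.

r23=10111 pc4: +16 =16
r24=11000 pc2: +4 =20
r25=11001 pc3: +8 =28
r26=11010 pc3: +8 =36
r27=11011 pc4: +16 =52
r28=11100 pc3: +8 =60
r29=11101 pc4: +16 =76
r30=11110 pc4: +16 =92
r31=11111 pc5: +32 =124
r32=100000 pc1: +2 =126
r33=100001 pc2: +4 =130
r34=100010 pc2: +4 =134
r35=100011 pc3: +8 =142
r36=100100 pc2: +4 =146
r37=100101 pc3: +8 =154
r38=100110 pc3: +8 =162
r39=100111 pc4: +16 =178
r40=101000 pc2: +4 =182
r41=101001 pc3: +8 =190
r42=101010 pc3: +8 =198
r43=101011 pc4: +16 =214
r44=101100 pc3: +8 =222
r45=101101 pc4: +16 =238
r46=101110 pc4: +16 =254
r47=101111 pc5: +32 =286
r48=110000 pc2: +4 =290
r49=110001 pc3: +8 =298
r50=110010 pc3: +8 =306
r51=110011 pc4: +16 =322
r52=110100 pc3: +8 =330
r53=110101 pc4: +16 =346
r54=110110 pc4: +16 =362
r55=110111 pc5: +32 =394
r56=111000 pc3: +8 =402
r57=111001 pc4: +16 =418
r58=111010 pc4: +16 =434
r59=111011 pc5: +32 =466
r60=111100 pc4: +16 =482
r61=111101 pc5: +32 =514
r62=111110 pc5: +32 =546
r63=111111 pc6: +64 =610
r64=1000000 pc1: +2 =612
r65=1000001 pc2: +4 =616
r66=1000010 pc2: +4 =620
r67=1000011 pc3: +8 =628
r68=1000100 pc2: +4 =632
r69=1000101 pc3: +8 =640
r70=1000110 pc3: +8 =648
r71=1000111 pc4: +16 =664
r72=1001000 pc2: +4 =668
r73=1001001 pc3: +8 =676
r74=1001010 pc3: +8 =684
r75=1001011 pc4: +16 =700
r76=1001100 pc3: +8 =708
r77=1001101 pc4: +16 =724
r78=1001110 pc4: +16 =740
r79=1001111 pc5: +32 =772
r80=1010000 pc2: +4 =776
r81=1010001 pc3: +8 =784
r82=1010010 pc3: +8 =792
r83=1010011 pc4: +16 =808
r84=1010100 pc3: +8 =816
r85=1010101 pc4: +16 =832
r86=1010110 pc4: +16 =848
r87=1010111 pc5: +32 =880
r88=1011000 pc3: +8 =888
r89=1011001 pc4: +16 =904
r90=1011010 pc4: +16 =920

Answer: 920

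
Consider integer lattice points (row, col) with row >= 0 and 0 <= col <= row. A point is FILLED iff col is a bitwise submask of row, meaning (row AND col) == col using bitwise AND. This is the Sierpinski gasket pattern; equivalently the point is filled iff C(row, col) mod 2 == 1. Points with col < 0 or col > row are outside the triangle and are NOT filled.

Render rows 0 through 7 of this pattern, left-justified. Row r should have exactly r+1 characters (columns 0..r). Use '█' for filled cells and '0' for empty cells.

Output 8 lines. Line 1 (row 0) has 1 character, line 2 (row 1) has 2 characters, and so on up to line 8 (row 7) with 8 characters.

Answer: █
██
█0█
████
█000█
██00██
█0█0█0█
████████

Derivation:
r0=0: █
r1=1: ██
r2=10: █0█
r3=11: ████
r4=100: █000█
r5=101: ██00██
r6=110: █0█0█0█
r7=111: ████████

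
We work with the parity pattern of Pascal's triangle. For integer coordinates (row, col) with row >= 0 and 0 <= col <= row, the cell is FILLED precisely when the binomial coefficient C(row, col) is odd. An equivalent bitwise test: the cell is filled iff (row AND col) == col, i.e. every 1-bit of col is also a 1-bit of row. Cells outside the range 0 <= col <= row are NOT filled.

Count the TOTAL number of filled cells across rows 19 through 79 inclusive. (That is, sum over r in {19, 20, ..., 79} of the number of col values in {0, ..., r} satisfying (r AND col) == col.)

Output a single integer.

Answer: 800

Derivation:
r19=10011 pc3: +8 =8
r20=10100 pc2: +4 =12
r21=10101 pc3: +8 =20
r22=10110 pc3: +8 =28
r23=10111 pc4: +16 =44
r24=11000 pc2: +4 =48
r25=11001 pc3: +8 =56
r26=11010 pc3: +8 =64
r27=11011 pc4: +16 =80
r28=11100 pc3: +8 =88
r29=11101 pc4: +16 =104
r30=11110 pc4: +16 =120
r31=11111 pc5: +32 =152
r32=100000 pc1: +2 =154
r33=100001 pc2: +4 =158
r34=100010 pc2: +4 =162
r35=100011 pc3: +8 =170
r36=100100 pc2: +4 =174
r37=100101 pc3: +8 =182
r38=100110 pc3: +8 =190
r39=100111 pc4: +16 =206
r40=101000 pc2: +4 =210
r41=101001 pc3: +8 =218
r42=101010 pc3: +8 =226
r43=101011 pc4: +16 =242
r44=101100 pc3: +8 =250
r45=101101 pc4: +16 =266
r46=101110 pc4: +16 =282
r47=101111 pc5: +32 =314
r48=110000 pc2: +4 =318
r49=110001 pc3: +8 =326
r50=110010 pc3: +8 =334
r51=110011 pc4: +16 =350
r52=110100 pc3: +8 =358
r53=110101 pc4: +16 =374
r54=110110 pc4: +16 =390
r55=110111 pc5: +32 =422
r56=111000 pc3: +8 =430
r57=111001 pc4: +16 =446
r58=111010 pc4: +16 =462
r59=111011 pc5: +32 =494
r60=111100 pc4: +16 =510
r61=111101 pc5: +32 =542
r62=111110 pc5: +32 =574
r63=111111 pc6: +64 =638
r64=1000000 pc1: +2 =640
r65=1000001 pc2: +4 =644
r66=1000010 pc2: +4 =648
r67=1000011 pc3: +8 =656
r68=1000100 pc2: +4 =660
r69=1000101 pc3: +8 =668
r70=1000110 pc3: +8 =676
r71=1000111 pc4: +16 =692
r72=1001000 pc2: +4 =696
r73=1001001 pc3: +8 =704
r74=1001010 pc3: +8 =712
r75=1001011 pc4: +16 =728
r76=1001100 pc3: +8 =736
r77=1001101 pc4: +16 =752
r78=1001110 pc4: +16 =768
r79=1001111 pc5: +32 =800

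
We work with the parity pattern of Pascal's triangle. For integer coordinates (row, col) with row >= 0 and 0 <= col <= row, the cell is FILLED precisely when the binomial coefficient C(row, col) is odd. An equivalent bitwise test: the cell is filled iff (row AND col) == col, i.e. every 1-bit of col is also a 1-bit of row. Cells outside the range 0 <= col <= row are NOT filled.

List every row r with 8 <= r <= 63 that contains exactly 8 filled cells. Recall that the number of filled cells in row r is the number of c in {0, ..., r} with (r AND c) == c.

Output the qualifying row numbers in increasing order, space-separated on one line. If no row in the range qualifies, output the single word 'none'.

Row r has 2^popcount(r) filled cells, so we need popcount(r) = log2(8) = 3.
Scan r = 8..63 and keep those with exactly 3 one-bits:
r=8=1000 popcount=1 -> skip
r=9=1001 popcount=2 -> skip
r=10=1010 popcount=2 -> skip
r=11=1011 popcount=3 -> KEEP
r=12=1100 popcount=2 -> skip
r=13=1101 popcount=3 -> KEEP
r=14=1110 popcount=3 -> KEEP
r=15=1111 popcount=4 -> skip
r=16=10000 popcount=1 -> skip
r=17=10001 popcount=2 -> skip
r=18=10010 popcount=2 -> skip
r=19=10011 popcount=3 -> KEEP
r=20=10100 popcount=2 -> skip
r=21=10101 popcount=3 -> KEEP
r=22=10110 popcount=3 -> KEEP
r=23=10111 popcount=4 -> skip
r=24=11000 popcount=2 -> skip
r=25=11001 popcount=3 -> KEEP
r=26=11010 popcount=3 -> KEEP
r=27=11011 popcount=4 -> skip
r=28=11100 popcount=3 -> KEEP
r=29=11101 popcount=4 -> skip
r=30=11110 popcount=4 -> skip
r=31=11111 popcount=5 -> skip
r=32=100000 popcount=1 -> skip
r=33=100001 popcount=2 -> skip
r=34=100010 popcount=2 -> skip
r=35=100011 popcount=3 -> KEEP
r=36=100100 popcount=2 -> skip
r=37=100101 popcount=3 -> KEEP
r=38=100110 popcount=3 -> KEEP
r=39=100111 popcount=4 -> skip
r=40=101000 popcount=2 -> skip
r=41=101001 popcount=3 -> KEEP
r=42=101010 popcount=3 -> KEEP
r=43=101011 popcount=4 -> skip
r=44=101100 popcount=3 -> KEEP
r=45=101101 popcount=4 -> skip
r=46=101110 popcount=4 -> skip
r=47=101111 popcount=5 -> skip
r=48=110000 popcount=2 -> skip
r=49=110001 popcount=3 -> KEEP
r=50=110010 popcount=3 -> KEEP
r=51=110011 popcount=4 -> skip
r=52=110100 popcount=3 -> KEEP
r=53=110101 popcount=4 -> skip
r=54=110110 popcount=4 -> skip
r=55=110111 popcount=5 -> skip
r=56=111000 popcount=3 -> KEEP
r=57=111001 popcount=4 -> skip
r=58=111010 popcount=4 -> skip
r=59=111011 popcount=5 -> skip
r=60=111100 popcount=4 -> skip
r=61=111101 popcount=5 -> skip
r=62=111110 popcount=5 -> skip
r=63=111111 popcount=6 -> skip
Kept rows: 11 13 14 19 21 22 25 26 28 35 37 38 41 42 44 49 50 52 56

Answer: 11 13 14 19 21 22 25 26 28 35 37 38 41 42 44 49 50 52 56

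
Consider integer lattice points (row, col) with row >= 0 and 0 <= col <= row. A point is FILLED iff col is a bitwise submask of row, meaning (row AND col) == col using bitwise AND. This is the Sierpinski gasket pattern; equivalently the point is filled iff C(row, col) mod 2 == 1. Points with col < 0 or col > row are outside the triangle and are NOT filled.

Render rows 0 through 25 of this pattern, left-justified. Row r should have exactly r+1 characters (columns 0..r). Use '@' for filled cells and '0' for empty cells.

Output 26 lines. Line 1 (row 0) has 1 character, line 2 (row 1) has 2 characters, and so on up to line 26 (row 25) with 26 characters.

r0=0: @
r1=1: @@
r2=10: @0@
r3=11: @@@@
r4=100: @000@
r5=101: @@00@@
r6=110: @0@0@0@
r7=111: @@@@@@@@
r8=1000: @0000000@
r9=1001: @@000000@@
r10=1010: @0@00000@0@
r11=1011: @@@@0000@@@@
r12=1100: @000@000@000@
r13=1101: @@00@@00@@00@@
r14=1110: @0@0@0@0@0@0@0@
r15=1111: @@@@@@@@@@@@@@@@
r16=10000: @000000000000000@
r17=10001: @@00000000000000@@
r18=10010: @0@0000000000000@0@
r19=10011: @@@@000000000000@@@@
r20=10100: @000@00000000000@000@
r21=10101: @@00@@0000000000@@00@@
r22=10110: @0@0@0@000000000@0@0@0@
r23=10111: @@@@@@@@00000000@@@@@@@@
r24=11000: @0000000@0000000@0000000@
r25=11001: @@000000@@000000@@000000@@

Answer: @
@@
@0@
@@@@
@000@
@@00@@
@0@0@0@
@@@@@@@@
@0000000@
@@000000@@
@0@00000@0@
@@@@0000@@@@
@000@000@000@
@@00@@00@@00@@
@0@0@0@0@0@0@0@
@@@@@@@@@@@@@@@@
@000000000000000@
@@00000000000000@@
@0@0000000000000@0@
@@@@000000000000@@@@
@000@00000000000@000@
@@00@@0000000000@@00@@
@0@0@0@000000000@0@0@0@
@@@@@@@@00000000@@@@@@@@
@0000000@0000000@0000000@
@@000000@@000000@@000000@@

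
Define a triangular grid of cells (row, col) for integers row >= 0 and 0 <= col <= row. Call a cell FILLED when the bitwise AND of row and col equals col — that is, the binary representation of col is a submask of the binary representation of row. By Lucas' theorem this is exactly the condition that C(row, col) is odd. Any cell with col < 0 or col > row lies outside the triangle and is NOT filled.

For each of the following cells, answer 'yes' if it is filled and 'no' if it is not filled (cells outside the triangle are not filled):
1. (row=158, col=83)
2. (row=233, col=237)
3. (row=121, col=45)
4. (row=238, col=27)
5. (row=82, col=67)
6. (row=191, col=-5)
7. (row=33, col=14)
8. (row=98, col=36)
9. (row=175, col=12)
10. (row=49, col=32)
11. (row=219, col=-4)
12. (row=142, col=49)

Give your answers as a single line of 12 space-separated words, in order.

(158,83): row=0b10011110, col=0b1010011, row AND col = 0b10010 = 18; 18 != 83 -> empty
(233,237): col outside [0, 233] -> not filled
(121,45): row=0b1111001, col=0b101101, row AND col = 0b101001 = 41; 41 != 45 -> empty
(238,27): row=0b11101110, col=0b11011, row AND col = 0b1010 = 10; 10 != 27 -> empty
(82,67): row=0b1010010, col=0b1000011, row AND col = 0b1000010 = 66; 66 != 67 -> empty
(191,-5): col outside [0, 191] -> not filled
(33,14): row=0b100001, col=0b1110, row AND col = 0b0 = 0; 0 != 14 -> empty
(98,36): row=0b1100010, col=0b100100, row AND col = 0b100000 = 32; 32 != 36 -> empty
(175,12): row=0b10101111, col=0b1100, row AND col = 0b1100 = 12; 12 == 12 -> filled
(49,32): row=0b110001, col=0b100000, row AND col = 0b100000 = 32; 32 == 32 -> filled
(219,-4): col outside [0, 219] -> not filled
(142,49): row=0b10001110, col=0b110001, row AND col = 0b0 = 0; 0 != 49 -> empty

Answer: no no no no no no no no yes yes no no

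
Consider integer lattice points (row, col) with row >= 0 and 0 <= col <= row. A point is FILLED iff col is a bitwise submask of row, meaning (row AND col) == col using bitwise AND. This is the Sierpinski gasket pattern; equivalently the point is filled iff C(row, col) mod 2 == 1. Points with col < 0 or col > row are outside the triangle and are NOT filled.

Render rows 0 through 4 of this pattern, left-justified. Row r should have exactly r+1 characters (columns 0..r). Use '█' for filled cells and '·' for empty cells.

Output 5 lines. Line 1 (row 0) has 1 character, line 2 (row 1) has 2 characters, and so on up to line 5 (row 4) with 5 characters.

Answer: █
██
█·█
████
█···█

Derivation:
r0=0: █
r1=1: ██
r2=10: █·█
r3=11: ████
r4=100: █···█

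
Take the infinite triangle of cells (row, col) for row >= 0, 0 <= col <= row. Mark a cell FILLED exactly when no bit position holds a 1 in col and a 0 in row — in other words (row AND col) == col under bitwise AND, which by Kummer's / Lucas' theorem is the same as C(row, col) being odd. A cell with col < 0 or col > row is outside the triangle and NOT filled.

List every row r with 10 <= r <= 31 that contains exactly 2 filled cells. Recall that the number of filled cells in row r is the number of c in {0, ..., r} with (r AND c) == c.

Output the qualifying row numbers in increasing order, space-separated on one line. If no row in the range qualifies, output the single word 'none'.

Answer: 16

Derivation:
Row r has 2^popcount(r) filled cells, so we need popcount(r) = log2(2) = 1.
Scan r = 10..31 and keep those with exactly 1 one-bits:
r=10=1010 popcount=2 -> skip
r=11=1011 popcount=3 -> skip
r=12=1100 popcount=2 -> skip
r=13=1101 popcount=3 -> skip
r=14=1110 popcount=3 -> skip
r=15=1111 popcount=4 -> skip
r=16=10000 popcount=1 -> KEEP
r=17=10001 popcount=2 -> skip
r=18=10010 popcount=2 -> skip
r=19=10011 popcount=3 -> skip
r=20=10100 popcount=2 -> skip
r=21=10101 popcount=3 -> skip
r=22=10110 popcount=3 -> skip
r=23=10111 popcount=4 -> skip
r=24=11000 popcount=2 -> skip
r=25=11001 popcount=3 -> skip
r=26=11010 popcount=3 -> skip
r=27=11011 popcount=4 -> skip
r=28=11100 popcount=3 -> skip
r=29=11101 popcount=4 -> skip
r=30=11110 popcount=4 -> skip
r=31=11111 popcount=5 -> skip
Kept rows: 16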